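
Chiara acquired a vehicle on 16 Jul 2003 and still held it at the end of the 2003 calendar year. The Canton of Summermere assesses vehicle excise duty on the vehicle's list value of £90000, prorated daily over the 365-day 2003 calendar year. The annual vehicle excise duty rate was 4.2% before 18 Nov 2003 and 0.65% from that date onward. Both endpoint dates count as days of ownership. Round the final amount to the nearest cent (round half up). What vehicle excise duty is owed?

£1365.04

16 Jul – 17 Nov 2003: 125 days at 4.2% → £90000 × 4.2% × 125/365 = £1294.5205
18 Nov – 31 Dec 2003: 44 days at 0.65% → £90000 × 0.65% × 44/365 = £70.5205
Total = £1365.0411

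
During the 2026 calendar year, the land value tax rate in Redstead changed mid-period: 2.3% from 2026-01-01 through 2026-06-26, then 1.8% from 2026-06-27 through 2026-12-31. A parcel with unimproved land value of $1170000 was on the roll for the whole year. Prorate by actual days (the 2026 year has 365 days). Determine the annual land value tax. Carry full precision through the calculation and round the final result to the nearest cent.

$23896.85

2026-01-01 to 2026-06-26: 177 days at 2.3% → $1170000 × 2.3% × 177/365 = $13049.5068
2026-06-27 to 2026-12-31: 188 days at 1.8% → $1170000 × 1.8% × 188/365 = $10847.3425
Total = $23896.8493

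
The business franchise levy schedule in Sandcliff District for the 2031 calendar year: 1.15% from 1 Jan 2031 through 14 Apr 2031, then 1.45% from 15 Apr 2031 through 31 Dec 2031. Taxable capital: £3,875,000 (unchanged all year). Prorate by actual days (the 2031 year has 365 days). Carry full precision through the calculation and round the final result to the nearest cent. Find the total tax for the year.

£52,875.17

1 Jan – 14 Apr 2031: 104 days at 1.15% → £3,875,000 × 1.15% × 104/365 = £12,697.2603
15 Apr – 31 Dec 2031: 261 days at 1.45% → £3,875,000 × 1.45% × 261/365 = £40,177.9110
Total = £52,875.1712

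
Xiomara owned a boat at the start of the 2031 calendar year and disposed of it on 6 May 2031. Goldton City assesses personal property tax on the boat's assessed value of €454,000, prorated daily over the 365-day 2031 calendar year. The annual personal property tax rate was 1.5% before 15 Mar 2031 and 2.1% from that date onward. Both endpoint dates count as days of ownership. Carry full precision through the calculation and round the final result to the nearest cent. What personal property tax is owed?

1 Jan – 14 Mar 2031: 73 days at 1.5% → €454,000 × 1.5% × 73/365 = €1,362.0000
15 Mar – 6 May 2031: 53 days at 2.1% → €454,000 × 2.1% × 53/365 = €1,384.3890
Total = €2,746.3890

€2,746.39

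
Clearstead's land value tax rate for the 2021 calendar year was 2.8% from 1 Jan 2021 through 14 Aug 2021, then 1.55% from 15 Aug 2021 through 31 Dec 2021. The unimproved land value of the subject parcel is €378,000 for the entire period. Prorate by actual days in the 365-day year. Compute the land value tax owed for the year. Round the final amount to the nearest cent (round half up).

€8,784.62

1 Jan – 14 Aug 2021: 226 days at 2.8% → €378,000 × 2.8% × 226/365 = €6,553.3808
15 Aug – 31 Dec 2021: 139 days at 1.55% → €378,000 × 1.55% × 139/365 = €2,231.2356
Total = €8,784.6164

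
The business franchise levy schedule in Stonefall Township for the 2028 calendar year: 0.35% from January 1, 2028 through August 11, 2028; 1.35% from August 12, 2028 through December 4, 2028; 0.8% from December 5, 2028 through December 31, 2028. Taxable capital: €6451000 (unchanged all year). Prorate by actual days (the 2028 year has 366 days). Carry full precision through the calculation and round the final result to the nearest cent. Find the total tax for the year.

January 1 – August 11, 2028: 224 days at 0.35% → €6451000 × 0.35% × 224/366 = €13818.5355
August 12 – December 4, 2028: 115 days at 1.35% → €6451000 × 1.35% × 115/366 = €27363.8730
December 5 – December 31, 2028: 27 days at 0.8% → €6451000 × 0.8% × 27/366 = €3807.1475
Total = €44989.5560

€44989.56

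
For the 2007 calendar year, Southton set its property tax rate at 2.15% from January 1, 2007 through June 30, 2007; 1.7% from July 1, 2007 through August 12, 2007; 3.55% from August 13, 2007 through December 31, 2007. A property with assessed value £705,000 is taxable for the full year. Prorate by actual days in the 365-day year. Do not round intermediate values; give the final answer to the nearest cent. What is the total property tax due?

£18,596.55

January 1 – June 30, 2007: 181 days at 2.15% → £705,000 × 2.15% × 181/365 = £7,516.4589
July 1 – August 12, 2007: 43 days at 1.7% → £705,000 × 1.7% × 43/365 = £1,411.9315
August 13 – December 31, 2007: 141 days at 3.55% → £705,000 × 3.55% × 141/365 = £9,668.1575
Total = £18,596.5479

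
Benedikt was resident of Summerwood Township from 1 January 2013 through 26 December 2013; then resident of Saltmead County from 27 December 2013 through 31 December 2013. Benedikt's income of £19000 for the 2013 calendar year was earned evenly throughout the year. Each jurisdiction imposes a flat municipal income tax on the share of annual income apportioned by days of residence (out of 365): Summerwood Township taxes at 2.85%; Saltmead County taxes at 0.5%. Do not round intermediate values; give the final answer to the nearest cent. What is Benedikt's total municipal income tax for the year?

Summerwood Township, 1 January – 26 December 2013: 360 days → £19000 × 2.85% × 360/365 = £534.0822
Saltmead County, 27 December – 31 December 2013: 5 days → £19000 × 0.5% × 5/365 = £1.3014
Total = £535.3836

£535.38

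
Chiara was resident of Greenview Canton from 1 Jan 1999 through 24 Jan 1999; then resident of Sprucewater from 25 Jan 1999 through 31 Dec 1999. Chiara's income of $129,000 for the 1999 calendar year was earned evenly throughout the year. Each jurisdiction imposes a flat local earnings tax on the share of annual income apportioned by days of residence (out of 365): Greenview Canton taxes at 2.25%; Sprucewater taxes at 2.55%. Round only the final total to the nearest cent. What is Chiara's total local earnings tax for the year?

$3,264.05

Greenview Canton, 1 Jan – 24 Jan 1999: 24 days → $129,000 × 2.25% × 24/365 = $190.8493
Sprucewater, 25 Jan – 31 Dec 1999: 341 days → $129,000 × 2.55% × 341/365 = $3,073.2041
Total = $3,264.0534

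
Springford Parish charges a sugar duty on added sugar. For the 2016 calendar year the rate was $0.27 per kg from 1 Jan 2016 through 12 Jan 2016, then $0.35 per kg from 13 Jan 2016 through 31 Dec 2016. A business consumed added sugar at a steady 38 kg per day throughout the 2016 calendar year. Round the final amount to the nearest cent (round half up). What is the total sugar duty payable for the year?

$4,831.32

1 Jan – 12 Jan 2016: 12 days × 38 kg/day = 456 kg at $0.27/kg → $123.12
13 Jan – 31 Dec 2016: 354 days × 38 kg/day = 13,452 kg at $0.35/kg → $4,708.20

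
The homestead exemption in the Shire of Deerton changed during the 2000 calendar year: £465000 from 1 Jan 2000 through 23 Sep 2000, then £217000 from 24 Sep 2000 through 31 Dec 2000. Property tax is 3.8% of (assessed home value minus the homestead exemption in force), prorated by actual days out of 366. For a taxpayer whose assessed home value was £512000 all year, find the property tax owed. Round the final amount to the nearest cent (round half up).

£4335.11

1 Jan – 23 Sep 2000: 267 days, exemption £465000 → (£512000 − £465000) × 3.8% × 267/366 = £1302.9016
24 Sep – 31 Dec 2000: 99 days, exemption £217000 → (£512000 − £217000) × 3.8% × 99/366 = £3032.2131
Total = £4335.1148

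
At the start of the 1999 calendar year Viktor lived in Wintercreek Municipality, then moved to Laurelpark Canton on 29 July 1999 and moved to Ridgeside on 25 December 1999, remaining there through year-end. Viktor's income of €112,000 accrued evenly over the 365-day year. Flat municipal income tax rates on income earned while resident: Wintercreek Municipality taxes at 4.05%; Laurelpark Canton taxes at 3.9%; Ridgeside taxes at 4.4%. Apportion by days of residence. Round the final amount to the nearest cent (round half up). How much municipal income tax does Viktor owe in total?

€4,474.94

Wintercreek Municipality, 1 January – 28 July 1999: 209 days → €112,000 × 4.05% × 209/365 = €2,597.3260
Laurelpark Canton, 29 July – 24 December 1999: 149 days → €112,000 × 3.9% × 149/365 = €1,783.1014
Ridgeside, 25 December – 31 December 1999: 7 days → €112,000 × 4.4% × 7/365 = €94.5096
Total = €4,474.9370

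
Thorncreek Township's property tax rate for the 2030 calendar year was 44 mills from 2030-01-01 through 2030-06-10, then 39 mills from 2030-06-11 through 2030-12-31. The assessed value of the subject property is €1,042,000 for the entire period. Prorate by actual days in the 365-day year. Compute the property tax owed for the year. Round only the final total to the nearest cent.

€42,936.11

2030-01-01 to 2030-06-10: 161 days at 44 mills → €1,042,000 × 4.4% × 161/365 = €20,223.3644
2030-06-11 to 2030-12-31: 204 days at 39 mills → €1,042,000 × 3.9% × 204/365 = €22,712.7452
Total = €42,936.1096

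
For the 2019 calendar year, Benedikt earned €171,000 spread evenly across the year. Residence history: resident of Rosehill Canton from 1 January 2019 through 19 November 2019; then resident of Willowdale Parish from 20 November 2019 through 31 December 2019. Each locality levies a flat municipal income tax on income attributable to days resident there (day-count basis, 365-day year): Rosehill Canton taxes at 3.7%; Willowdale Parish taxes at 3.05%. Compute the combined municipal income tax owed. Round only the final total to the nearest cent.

Rosehill Canton, 1 January – 19 November 2019: 323 days → €171,000 × 3.7% × 323/365 = €5,598.9616
Willowdale Parish, 20 November – 31 December 2019: 42 days → €171,000 × 3.05% × 42/365 = €600.1397
Total = €6,199.1014

€6,199.10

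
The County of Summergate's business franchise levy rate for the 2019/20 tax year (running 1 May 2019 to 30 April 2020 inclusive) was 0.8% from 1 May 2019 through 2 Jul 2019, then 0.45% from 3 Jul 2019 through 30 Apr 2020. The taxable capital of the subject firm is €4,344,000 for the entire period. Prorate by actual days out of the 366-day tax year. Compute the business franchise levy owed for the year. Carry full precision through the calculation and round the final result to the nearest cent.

1 May – 2 Jul 2019: 63 days at 0.8% → €4,344,000 × 0.8% × 63/366 = €5,981.9016
3 Jul 2019 – 30 Apr 2020: 303 days at 0.45% → €4,344,000 × 0.45% × 303/366 = €16,183.1803
Total = €22,165.0820

€22,165.08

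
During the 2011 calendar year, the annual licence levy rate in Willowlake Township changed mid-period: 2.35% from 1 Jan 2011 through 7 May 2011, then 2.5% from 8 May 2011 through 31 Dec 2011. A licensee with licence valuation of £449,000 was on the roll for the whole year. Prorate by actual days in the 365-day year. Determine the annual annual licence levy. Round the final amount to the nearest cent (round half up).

1 Jan – 7 May 2011: 127 days at 2.35% → £449,000 × 2.35% × 127/365 = £3,671.3438
8 May – 31 Dec 2011: 238 days at 2.5% → £449,000 × 2.5% × 238/365 = £7,319.3151
Total = £10,990.6589

£10,990.66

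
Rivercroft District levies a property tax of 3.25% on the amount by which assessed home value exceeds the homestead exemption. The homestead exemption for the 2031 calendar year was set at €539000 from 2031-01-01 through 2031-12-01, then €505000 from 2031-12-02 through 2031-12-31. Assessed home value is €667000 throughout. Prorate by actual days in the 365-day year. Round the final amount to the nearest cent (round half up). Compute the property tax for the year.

2031-01-01 to 2031-12-01: 335 days, exemption €539000 → (€667000 − €539000) × 3.25% × 335/365 = €3818.0822
2031-12-02 to 2031-12-31: 30 days, exemption €505000 → (€667000 − €505000) × 3.25% × 30/365 = €432.7397
Total = €4250.8219

€4250.82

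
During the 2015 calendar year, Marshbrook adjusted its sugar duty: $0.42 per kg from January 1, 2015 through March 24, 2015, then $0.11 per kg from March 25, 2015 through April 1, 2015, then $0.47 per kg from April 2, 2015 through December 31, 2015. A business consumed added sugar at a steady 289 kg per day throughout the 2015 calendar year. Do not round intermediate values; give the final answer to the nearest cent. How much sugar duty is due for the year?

$47,546.28

January 1 – March 24, 2015: 83 days × 289 kg/day = 23,987 kg at $0.42/kg → $10,074.54
March 25 – April 1, 2015: 8 days × 289 kg/day = 2,312 kg at $0.11/kg → $254.32
April 2 – December 31, 2015: 274 days × 289 kg/day = 79,186 kg at $0.47/kg → $37,217.42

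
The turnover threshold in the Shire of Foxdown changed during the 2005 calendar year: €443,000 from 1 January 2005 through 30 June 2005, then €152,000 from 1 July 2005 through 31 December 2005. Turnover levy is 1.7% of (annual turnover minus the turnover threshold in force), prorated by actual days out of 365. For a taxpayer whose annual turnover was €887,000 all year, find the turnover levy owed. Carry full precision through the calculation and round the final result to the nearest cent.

1 January – 30 June 2005: 181 days, exemption €443,000 → (€887,000 − €443,000) × 1.7% × 181/365 = €3,742.9808
1 July – 31 December 2005: 184 days, exemption €152,000 → (€887,000 − €152,000) × 1.7% × 184/365 = €6,298.8493
Total = €10,041.8301

€10,041.83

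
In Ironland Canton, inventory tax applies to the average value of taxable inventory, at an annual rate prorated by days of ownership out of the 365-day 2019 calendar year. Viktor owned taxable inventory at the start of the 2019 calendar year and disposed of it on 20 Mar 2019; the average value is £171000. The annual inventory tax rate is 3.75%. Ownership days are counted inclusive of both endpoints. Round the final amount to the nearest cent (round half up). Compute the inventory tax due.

Days held (1 Jan – 20 Mar 2019): 79 out of 365
Tax = £171000 × 3.75% × 79/365 = £1387.9110

£1387.91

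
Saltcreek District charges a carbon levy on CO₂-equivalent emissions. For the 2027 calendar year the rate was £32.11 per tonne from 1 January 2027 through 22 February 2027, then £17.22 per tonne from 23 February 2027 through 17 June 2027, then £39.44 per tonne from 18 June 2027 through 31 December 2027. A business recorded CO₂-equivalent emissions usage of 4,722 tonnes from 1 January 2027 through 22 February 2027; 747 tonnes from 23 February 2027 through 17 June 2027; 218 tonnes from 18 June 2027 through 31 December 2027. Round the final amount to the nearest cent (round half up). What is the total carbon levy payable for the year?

£173,084.68

1 January – 22 February 2027: 4,722 tonnes at £32.11/tonne → £151,623.42
23 February – 17 June 2027: 747 tonnes at £17.22/tonne → £12,863.34
18 June – 31 December 2027: 218 tonnes at £39.44/tonne → £8,597.92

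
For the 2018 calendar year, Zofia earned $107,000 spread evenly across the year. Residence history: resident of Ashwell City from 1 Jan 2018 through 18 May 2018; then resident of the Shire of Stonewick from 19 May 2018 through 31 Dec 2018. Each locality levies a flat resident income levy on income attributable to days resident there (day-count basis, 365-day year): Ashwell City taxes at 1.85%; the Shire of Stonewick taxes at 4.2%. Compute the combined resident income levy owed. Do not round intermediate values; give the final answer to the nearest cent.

Ashwell City, 1 Jan – 18 May 2018: 138 days → $107,000 × 1.85% × 138/365 = $748.4137
The Shire of Stonewick, 19 May – 31 Dec 2018: 227 days → $107,000 × 4.2% × 227/365 = $2,794.8986
Total = $3,543.3123

$3,543.31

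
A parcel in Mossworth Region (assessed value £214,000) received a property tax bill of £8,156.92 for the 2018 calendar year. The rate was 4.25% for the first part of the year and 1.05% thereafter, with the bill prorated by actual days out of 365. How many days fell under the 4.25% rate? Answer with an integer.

315 days

Let d = days at the first rate; then 365 − d days at the second rate.
£214,000 × [4.25%·d + 1.05%·(365−d)] / 365 = £8,156.92
Solving gives d = 315, so the new rate took effect on November 12, 2018.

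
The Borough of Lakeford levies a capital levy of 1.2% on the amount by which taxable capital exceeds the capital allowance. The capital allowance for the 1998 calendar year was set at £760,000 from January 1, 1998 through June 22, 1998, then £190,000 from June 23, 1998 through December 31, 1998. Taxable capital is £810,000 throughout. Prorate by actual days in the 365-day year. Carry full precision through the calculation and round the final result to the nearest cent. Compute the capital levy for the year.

January 1 – June 22, 1998: 173 days, exemption £760,000 → (£810,000 − £760,000) × 1.2% × 173/365 = £284.3836
June 23 – December 31, 1998: 192 days, exemption £190,000 → (£810,000 − £190,000) × 1.2% × 192/365 = £3,913.6438
Total = £4,198.0274

£4,198.03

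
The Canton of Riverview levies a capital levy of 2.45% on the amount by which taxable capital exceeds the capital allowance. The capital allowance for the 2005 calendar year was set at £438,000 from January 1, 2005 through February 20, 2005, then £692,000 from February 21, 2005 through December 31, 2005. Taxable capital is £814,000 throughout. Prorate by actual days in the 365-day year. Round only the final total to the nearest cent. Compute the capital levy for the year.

January 1 – February 20, 2005: 51 days, exemption £438,000 → (£814,000 − £438,000) × 2.45% × 51/365 = £1,287.1562
February 21 – December 31, 2005: 314 days, exemption £692,000 → (£814,000 − £692,000) × 2.45% × 314/365 = £2,571.3589
Total = £3,858.5151

£3,858.52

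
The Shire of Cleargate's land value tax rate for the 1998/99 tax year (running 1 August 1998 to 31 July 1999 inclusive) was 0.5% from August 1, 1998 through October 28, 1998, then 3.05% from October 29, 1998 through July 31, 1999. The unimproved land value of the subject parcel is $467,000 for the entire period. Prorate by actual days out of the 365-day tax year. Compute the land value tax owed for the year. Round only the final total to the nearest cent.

August 1 – October 28, 1998: 89 days at 0.5% → $467,000 × 0.5% × 89/365 = $569.3562
October 29, 1998 – July 31, 1999: 276 days at 3.05% → $467,000 × 3.05% × 276/365 = $10,770.4274
Total = $11,339.7836

$11,339.78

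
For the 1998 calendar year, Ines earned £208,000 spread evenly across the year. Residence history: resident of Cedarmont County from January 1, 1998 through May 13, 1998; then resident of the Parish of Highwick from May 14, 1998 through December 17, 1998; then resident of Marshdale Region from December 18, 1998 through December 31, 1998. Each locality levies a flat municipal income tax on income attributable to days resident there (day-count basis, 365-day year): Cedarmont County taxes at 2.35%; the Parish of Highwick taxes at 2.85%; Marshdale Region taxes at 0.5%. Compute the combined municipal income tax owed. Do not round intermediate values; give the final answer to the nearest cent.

£5,361.56

Cedarmont County, January 1 – May 13, 1998: 133 days → £208,000 × 2.35% × 133/365 = £1,781.1068
The Parish of Highwick, May 14 – December 17, 1998: 218 days → £208,000 × 2.85% × 218/365 = £3,540.5589
Marshdale Region, December 18 – December 31, 1998: 14 days → £208,000 × 0.5% × 14/365 = £39.8904
Total = £5,361.5562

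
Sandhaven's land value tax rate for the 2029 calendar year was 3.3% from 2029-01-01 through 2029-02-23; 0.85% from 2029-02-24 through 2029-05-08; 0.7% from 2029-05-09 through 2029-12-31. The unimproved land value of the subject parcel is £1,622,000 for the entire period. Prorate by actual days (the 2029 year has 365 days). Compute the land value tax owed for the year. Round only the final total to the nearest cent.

2029-01-01 to 2029-02-23: 54 days at 3.3% → £1,622,000 × 3.3% × 54/365 = £7,918.9151
2029-02-24 to 2029-05-08: 74 days at 0.85% → £1,622,000 × 0.85% × 74/365 = £2,795.1726
2029-05-09 to 2029-12-31: 237 days at 0.7% → £1,622,000 × 0.7% × 237/365 = £7,372.3233
Total = £18,086.4110

£18,086.41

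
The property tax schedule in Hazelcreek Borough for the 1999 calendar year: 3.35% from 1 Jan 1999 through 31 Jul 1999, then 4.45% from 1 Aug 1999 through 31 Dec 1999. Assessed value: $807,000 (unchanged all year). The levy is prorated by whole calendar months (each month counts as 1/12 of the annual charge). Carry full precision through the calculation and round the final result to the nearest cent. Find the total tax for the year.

$30,733.25

1 Jan – 31 Jul 1999: 7 months at 3.35% → $807,000 × 3.35% × 7/12 = $15,770.1250
1 Aug – 31 Dec 1999: 5 months at 4.45% → $807,000 × 4.45% × 5/12 = $14,963.1250
Total = $30,733.2500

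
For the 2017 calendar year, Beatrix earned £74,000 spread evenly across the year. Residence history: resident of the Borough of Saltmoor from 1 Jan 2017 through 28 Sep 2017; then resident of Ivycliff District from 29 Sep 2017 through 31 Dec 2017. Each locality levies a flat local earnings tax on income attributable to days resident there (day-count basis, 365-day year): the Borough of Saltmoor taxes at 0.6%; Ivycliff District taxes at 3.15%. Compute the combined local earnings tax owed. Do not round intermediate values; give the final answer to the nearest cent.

The Borough of Saltmoor, 1 Jan – 28 Sep 2017: 271 days → £74,000 × 0.6% × 271/365 = £329.6548
Ivycliff District, 29 Sep – 31 Dec 2017: 94 days → £74,000 × 3.15% × 94/365 = £600.3123
Total = £929.9671

£929.97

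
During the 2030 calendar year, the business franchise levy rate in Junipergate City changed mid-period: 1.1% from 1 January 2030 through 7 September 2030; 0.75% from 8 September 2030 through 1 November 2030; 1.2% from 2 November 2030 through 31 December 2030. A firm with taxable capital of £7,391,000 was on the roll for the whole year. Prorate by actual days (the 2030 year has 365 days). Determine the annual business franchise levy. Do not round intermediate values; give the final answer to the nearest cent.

1 January – 7 September 2030: 250 days at 1.1% → £7,391,000 × 1.1% × 250/365 = £55,685.6164
8 September – 1 November 2030: 55 days at 0.75% → £7,391,000 × 0.75% × 55/365 = £8,352.8425
2 November – 31 December 2030: 60 days at 1.2% → £7,391,000 × 1.2% × 60/365 = £14,579.5068
Total = £78,617.9658

£78,617.97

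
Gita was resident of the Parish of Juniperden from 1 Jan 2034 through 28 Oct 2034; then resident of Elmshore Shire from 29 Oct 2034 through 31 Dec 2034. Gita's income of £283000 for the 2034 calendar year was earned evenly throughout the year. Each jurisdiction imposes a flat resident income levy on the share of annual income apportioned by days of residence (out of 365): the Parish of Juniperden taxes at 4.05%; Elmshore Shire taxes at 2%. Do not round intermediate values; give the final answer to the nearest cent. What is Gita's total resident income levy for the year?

The Parish of Juniperden, 1 Jan – 28 Oct 2034: 301 days → £283000 × 4.05% × 301/365 = £9451.8123
Elmshore Shire, 29 Oct – 31 Dec 2034: 64 days → £283000 × 2% × 64/365 = £992.4384
Total = £10444.2507

£10444.25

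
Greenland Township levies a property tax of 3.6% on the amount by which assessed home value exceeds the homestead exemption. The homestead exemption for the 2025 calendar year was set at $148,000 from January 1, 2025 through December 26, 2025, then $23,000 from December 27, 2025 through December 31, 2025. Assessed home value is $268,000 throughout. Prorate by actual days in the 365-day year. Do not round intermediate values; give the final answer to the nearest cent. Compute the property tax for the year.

$4,381.64

January 1 – December 26, 2025: 360 days, exemption $148,000 → ($268,000 − $148,000) × 3.6% × 360/365 = $4,260.8219
December 27 – December 31, 2025: 5 days, exemption $23,000 → ($268,000 − $23,000) × 3.6% × 5/365 = $120.8219
Total = $4,381.6438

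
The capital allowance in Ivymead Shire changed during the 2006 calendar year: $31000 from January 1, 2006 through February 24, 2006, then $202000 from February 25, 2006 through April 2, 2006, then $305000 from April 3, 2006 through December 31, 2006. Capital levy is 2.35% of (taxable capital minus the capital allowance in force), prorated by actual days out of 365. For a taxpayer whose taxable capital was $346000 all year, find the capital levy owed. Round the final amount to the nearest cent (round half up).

January 1 – February 24, 2006: 55 days, exemption $31000 → ($346000 − $31000) × 2.35% × 55/365 = $1115.4452
February 25 – April 2, 2006: 37 days, exemption $202000 → ($346000 − $202000) × 2.35% × 37/365 = $343.0356
April 3 – December 31, 2006: 273 days, exemption $305000 → ($346000 − $305000) × 2.35% × 273/365 = $720.6452
Total = $2179.1260

$2179.13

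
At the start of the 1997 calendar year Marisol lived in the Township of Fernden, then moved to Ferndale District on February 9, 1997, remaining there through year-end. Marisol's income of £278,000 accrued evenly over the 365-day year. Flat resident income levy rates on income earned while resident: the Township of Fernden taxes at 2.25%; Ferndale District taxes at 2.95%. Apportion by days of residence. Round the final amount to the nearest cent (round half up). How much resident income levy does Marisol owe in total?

The Township of Fernden, January 1 – February 8, 1997: 39 days → £278,000 × 2.25% × 39/365 = £668.3425
Ferndale District, February 9 – December 31, 1997: 326 days → £278,000 × 2.95% × 326/365 = £7,324.7288
Total = £7,993.0712

£7,993.07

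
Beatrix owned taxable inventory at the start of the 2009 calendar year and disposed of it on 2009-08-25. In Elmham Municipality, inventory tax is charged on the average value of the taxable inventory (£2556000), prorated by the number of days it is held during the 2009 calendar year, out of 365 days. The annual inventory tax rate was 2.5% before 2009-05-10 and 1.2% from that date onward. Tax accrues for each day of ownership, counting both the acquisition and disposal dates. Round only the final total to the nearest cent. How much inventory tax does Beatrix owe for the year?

2009-01-01 to 2009-05-09: 129 days at 2.5% → £2556000 × 2.5% × 129/365 = £22583.8356
2009-05-10 to 2009-08-25: 108 days at 1.2% → £2556000 × 1.2% × 108/365 = £9075.5507
Total = £31659.3863

£31659.39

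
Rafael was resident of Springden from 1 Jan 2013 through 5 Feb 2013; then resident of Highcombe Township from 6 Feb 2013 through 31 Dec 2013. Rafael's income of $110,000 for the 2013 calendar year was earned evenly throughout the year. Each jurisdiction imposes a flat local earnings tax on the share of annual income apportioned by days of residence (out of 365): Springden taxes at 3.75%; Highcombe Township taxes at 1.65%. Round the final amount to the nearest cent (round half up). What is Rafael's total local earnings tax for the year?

Springden, 1 Jan – 5 Feb 2013: 36 days → $110,000 × 3.75% × 36/365 = $406.8493
Highcombe Township, 6 Feb – 31 Dec 2013: 329 days → $110,000 × 1.65% × 329/365 = $1,635.9863
Total = $2,042.8356

$2,042.84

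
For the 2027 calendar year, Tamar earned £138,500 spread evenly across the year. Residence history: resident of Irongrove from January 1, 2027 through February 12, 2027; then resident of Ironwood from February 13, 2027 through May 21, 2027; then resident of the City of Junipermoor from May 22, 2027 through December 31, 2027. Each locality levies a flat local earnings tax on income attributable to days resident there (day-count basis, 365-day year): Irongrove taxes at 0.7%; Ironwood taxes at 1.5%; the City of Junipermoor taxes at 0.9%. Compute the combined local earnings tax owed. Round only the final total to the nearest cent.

£1,436.98

Irongrove, January 1 – February 12, 2027: 43 days → £138,500 × 0.7% × 43/365 = £114.2151
Ironwood, February 13 – May 21, 2027: 98 days → £138,500 × 1.5% × 98/365 = £557.7945
The City of Junipermoor, May 22 – December 31, 2027: 224 days → £138,500 × 0.9% × 224/365 = £764.9753
Total = £1,436.9849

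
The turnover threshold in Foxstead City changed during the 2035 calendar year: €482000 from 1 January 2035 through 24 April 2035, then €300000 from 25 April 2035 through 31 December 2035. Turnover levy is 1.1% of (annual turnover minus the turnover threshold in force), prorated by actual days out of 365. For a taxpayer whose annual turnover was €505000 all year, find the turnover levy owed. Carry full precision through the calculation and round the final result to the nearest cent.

€1629.72

1 January – 24 April 2035: 114 days, exemption €482000 → (€505000 − €482000) × 1.1% × 114/365 = €79.0192
25 April – 31 December 2035: 251 days, exemption €300000 → (€505000 − €300000) × 1.1% × 251/365 = €1550.6986
Total = €1629.7178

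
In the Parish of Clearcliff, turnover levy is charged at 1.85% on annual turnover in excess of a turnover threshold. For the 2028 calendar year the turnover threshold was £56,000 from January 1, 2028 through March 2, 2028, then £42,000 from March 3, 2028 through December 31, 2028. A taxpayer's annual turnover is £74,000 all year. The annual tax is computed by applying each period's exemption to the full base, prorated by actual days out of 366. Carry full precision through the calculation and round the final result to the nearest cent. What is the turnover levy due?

£548.13

January 1 – March 2, 2028: 62 days, exemption £56,000 → (£74,000 − £56,000) × 1.85% × 62/366 = £56.4098
March 3 – December 31, 2028: 304 days, exemption £42,000 → (£74,000 − £42,000) × 1.85% × 304/366 = £491.7158
Total = £548.1257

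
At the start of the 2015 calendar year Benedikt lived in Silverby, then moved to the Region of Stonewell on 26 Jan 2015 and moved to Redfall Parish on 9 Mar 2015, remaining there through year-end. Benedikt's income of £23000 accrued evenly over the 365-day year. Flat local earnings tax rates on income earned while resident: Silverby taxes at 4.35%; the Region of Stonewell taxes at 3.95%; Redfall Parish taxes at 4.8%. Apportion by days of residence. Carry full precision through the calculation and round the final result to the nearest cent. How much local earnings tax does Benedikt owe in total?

Silverby, 1 Jan – 25 Jan 2015: 25 days → £23000 × 4.35% × 25/365 = £68.5274
The Region of Stonewell, 26 Jan – 8 Mar 2015: 42 days → £23000 × 3.95% × 42/365 = £104.5397
Redfall Parish, 9 Mar – 31 Dec 2015: 298 days → £23000 × 4.8% × 298/365 = £901.3479
Total = £1074.4151

£1074.42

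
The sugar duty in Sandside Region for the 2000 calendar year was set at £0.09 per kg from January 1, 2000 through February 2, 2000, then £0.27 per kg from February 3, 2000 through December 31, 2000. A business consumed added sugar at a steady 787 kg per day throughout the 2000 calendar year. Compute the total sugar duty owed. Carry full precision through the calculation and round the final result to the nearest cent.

£73,096.56

January 1 – February 2, 2000: 33 days × 787 kg/day = 25,971 kg at £0.09/kg → £2,337.39
February 3 – December 31, 2000: 333 days × 787 kg/day = 262,071 kg at £0.27/kg → £70,759.17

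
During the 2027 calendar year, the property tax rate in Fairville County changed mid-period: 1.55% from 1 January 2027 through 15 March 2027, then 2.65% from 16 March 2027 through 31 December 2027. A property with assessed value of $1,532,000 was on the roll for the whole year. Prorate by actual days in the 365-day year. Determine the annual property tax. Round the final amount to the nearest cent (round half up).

$37,181.43

1 January – 15 March 2027: 74 days at 1.55% → $1,532,000 × 1.55% × 74/365 = $4,814.2575
16 March – 31 December 2027: 291 days at 2.65% → $1,532,000 × 2.65% × 291/365 = $32,367.1726
Total = $37,181.4301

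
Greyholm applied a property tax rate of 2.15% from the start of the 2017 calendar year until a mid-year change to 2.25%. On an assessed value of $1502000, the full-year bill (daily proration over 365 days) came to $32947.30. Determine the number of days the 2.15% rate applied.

206 days

Let d = days at the first rate; then 365 − d days at the second rate.
$1502000 × [2.15%·d + 2.25%·(365−d)] / 365 = $32947.30
Solving gives d = 206, so the new rate took effect on July 26, 2017.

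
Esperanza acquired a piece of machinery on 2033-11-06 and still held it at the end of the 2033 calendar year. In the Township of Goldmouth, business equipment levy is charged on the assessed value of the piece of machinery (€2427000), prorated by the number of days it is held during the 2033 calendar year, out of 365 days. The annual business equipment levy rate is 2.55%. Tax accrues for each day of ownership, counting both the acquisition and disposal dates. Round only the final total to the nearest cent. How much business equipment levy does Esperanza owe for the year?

Days held (2033-11-06 to 2033-12-31): 56 out of 365
Tax = €2427000 × 2.55% × 56/365 = €9495.2219

€9495.22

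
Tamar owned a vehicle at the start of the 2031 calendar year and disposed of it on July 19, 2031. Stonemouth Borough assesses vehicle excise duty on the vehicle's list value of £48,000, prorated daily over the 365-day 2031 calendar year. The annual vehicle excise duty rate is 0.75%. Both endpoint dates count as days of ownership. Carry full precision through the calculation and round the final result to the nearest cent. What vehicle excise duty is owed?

£197.26

Days held (January 1 – July 19, 2031): 200 out of 365
Tax = £48,000 × 0.75% × 200/365 = £197.2603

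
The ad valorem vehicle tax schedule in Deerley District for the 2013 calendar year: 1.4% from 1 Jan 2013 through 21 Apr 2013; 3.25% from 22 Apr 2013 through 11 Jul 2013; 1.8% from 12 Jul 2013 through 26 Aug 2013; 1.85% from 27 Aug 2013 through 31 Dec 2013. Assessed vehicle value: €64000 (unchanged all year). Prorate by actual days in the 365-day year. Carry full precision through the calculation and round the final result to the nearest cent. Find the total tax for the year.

€1291.22

1 Jan – 21 Apr 2013: 111 days at 1.4% → €64000 × 1.4% × 111/365 = €272.4822
22 Apr – 11 Jul 2013: 81 days at 3.25% → €64000 × 3.25% × 81/365 = €461.5890
12 Jul – 26 Aug 2013: 46 days at 1.8% → €64000 × 1.8% × 46/365 = €145.1836
27 Aug – 31 Dec 2013: 127 days at 1.85% → €64000 × 1.85% × 127/365 = €411.9671
Total = €1291.2219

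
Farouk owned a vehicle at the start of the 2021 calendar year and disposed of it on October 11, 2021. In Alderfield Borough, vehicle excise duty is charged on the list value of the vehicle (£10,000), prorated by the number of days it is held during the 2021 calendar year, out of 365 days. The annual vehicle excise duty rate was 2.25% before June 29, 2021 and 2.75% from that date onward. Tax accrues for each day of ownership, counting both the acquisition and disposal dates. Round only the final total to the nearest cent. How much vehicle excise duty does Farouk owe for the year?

January 1 – June 28, 2021: 179 days at 2.25% → £10,000 × 2.25% × 179/365 = £110.3425
June 29 – October 11, 2021: 105 days at 2.75% → £10,000 × 2.75% × 105/365 = £79.1096
Total = £189.4521

£189.45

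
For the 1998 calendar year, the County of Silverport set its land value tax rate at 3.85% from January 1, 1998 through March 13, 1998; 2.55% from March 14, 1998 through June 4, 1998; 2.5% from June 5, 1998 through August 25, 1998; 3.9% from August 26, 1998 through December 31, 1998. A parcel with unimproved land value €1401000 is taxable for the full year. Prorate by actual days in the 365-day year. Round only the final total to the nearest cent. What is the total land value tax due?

€45793.51

January 1 – March 13, 1998: 72 days at 3.85% → €1401000 × 3.85% × 72/365 = €10639.9233
March 14 – June 4, 1998: 83 days at 2.55% → €1401000 × 2.55% × 83/365 = €8123.8808
June 5 – August 25, 1998: 82 days at 2.5% → €1401000 × 2.5% × 82/365 = €7868.6301
August 26 – December 31, 1998: 128 days at 3.9% → €1401000 × 3.9% × 128/365 = €19161.0740
Total = €45793.5082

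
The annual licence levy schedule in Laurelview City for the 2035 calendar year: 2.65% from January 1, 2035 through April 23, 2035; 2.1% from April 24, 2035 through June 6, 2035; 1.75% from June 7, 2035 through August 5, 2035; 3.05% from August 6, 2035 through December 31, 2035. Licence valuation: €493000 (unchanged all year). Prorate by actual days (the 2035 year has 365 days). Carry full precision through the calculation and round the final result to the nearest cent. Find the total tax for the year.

€12807.87

January 1 – April 23, 2035: 113 days at 2.65% → €493000 × 2.65% × 113/365 = €4044.6260
April 24 – June 6, 2035: 44 days at 2.1% → €493000 × 2.1% × 44/365 = €1248.0329
June 7 – August 5, 2035: 60 days at 1.75% → €493000 × 1.75% × 60/365 = €1418.2192
August 6 – December 31, 2035: 148 days at 3.05% → €493000 × 3.05% × 148/365 = €6096.9918
Total = €12807.8699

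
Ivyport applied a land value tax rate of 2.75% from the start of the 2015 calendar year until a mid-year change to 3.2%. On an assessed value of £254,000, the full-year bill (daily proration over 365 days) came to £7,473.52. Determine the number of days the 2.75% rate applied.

Let d = days at the first rate; then 365 − d days at the second rate.
£254,000 × [2.75%·d + 3.2%·(365−d)] / 365 = £7,473.52
Solving gives d = 209, so the new rate took effect on 29 July 2015.

209 days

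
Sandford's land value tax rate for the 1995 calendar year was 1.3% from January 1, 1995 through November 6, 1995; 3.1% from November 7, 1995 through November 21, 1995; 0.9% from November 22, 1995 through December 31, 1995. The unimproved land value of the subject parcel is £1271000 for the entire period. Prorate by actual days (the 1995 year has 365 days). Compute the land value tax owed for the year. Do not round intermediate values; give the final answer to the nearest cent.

£16906.04

January 1 – November 6, 1995: 310 days at 1.3% → £1271000 × 1.3% × 310/365 = £14033.2329
November 7 – November 21, 1995: 15 days at 3.1% → £1271000 × 3.1% × 15/365 = £1619.2192
November 22 – December 31, 1995: 40 days at 0.9% → £1271000 × 0.9% × 40/365 = £1253.5890
Total = £16906.0411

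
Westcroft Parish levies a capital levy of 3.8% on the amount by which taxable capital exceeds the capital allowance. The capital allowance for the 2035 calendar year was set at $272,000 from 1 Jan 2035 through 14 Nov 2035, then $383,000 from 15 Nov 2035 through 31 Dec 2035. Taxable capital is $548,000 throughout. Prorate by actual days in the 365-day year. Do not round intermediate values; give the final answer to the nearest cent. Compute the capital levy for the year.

$9,944.86

1 Jan – 14 Nov 2035: 318 days, exemption $272,000 → ($548,000 − $272,000) × 3.8% × 318/365 = $9,137.4904
15 Nov – 31 Dec 2035: 47 days, exemption $383,000 → ($548,000 − $383,000) × 3.8% × 47/365 = $807.3699
Total = $9,944.8603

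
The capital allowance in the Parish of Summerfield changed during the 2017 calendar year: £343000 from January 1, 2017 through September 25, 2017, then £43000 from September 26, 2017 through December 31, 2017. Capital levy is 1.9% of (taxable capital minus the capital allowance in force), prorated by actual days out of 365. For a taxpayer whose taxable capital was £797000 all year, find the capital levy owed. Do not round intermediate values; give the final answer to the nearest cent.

£10140.79

January 1 – September 25, 2017: 268 days, exemption £343000 → (£797000 − £343000) × 1.9% × 268/365 = £6333.6110
September 26 – December 31, 2017: 97 days, exemption £43000 → (£797000 − £43000) × 1.9% × 97/365 = £3807.1836
Total = £10140.7945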